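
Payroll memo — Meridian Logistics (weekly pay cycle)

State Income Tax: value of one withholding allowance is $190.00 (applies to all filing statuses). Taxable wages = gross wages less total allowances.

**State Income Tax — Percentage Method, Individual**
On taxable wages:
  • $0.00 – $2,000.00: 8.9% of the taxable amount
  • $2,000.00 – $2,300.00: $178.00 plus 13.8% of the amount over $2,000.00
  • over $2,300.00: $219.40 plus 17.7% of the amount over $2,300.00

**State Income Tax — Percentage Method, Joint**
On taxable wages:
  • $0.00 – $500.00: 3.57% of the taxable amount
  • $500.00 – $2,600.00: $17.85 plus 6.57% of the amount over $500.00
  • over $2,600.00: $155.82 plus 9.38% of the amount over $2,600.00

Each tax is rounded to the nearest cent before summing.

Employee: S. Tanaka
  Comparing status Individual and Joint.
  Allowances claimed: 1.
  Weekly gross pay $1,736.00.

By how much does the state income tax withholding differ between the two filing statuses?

$51.02

State Income Tax (Individual): taxable = $1,736.00 − 1×$190.00 = $1,546.00
  8.9% × $1,546.00 = $137.59
State Income Tax (Joint): taxable = $1,736.00 − 1×$190.00 = $1,546.00
  $17.85 + 6.57% × ($1,546.00 − $500.00) = $17.85 + 6.57% × $1,046.00 = $86.57
Difference: |$137.59 − $86.57| = $51.02 (higher under Individual)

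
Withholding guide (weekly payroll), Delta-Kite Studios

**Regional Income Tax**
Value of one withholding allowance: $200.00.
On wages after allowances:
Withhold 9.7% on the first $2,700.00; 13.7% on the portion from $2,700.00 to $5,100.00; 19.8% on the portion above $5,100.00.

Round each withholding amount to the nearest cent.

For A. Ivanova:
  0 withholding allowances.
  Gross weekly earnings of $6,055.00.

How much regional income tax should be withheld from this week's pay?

Regional Income Tax: taxable = $6,055.00
  $590.70 + 19.8% × ($6,055.00 − $5,100.00) = $590.70 + 19.8% × $955.00 = $779.79

$779.79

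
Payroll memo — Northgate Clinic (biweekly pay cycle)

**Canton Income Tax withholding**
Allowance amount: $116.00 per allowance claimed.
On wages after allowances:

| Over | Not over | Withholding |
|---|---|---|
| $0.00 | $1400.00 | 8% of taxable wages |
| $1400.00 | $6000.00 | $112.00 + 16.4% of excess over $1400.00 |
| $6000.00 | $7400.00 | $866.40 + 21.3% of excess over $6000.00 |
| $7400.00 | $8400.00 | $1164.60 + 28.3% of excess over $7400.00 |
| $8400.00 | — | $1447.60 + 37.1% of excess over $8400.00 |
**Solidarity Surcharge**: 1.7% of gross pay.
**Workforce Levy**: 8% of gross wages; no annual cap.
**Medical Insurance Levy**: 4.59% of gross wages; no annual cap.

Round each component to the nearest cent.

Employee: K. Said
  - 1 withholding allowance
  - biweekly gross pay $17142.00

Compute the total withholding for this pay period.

Canton Income Tax: taxable = $17142.00 − 1×$116.00 = $17026.00
  $1447.60 + 37.1% × ($17026.00 − $8400.00) = $1447.60 + 37.1% × $8626.00 = $4647.85
Solidarity Surcharge: 1.7% × $17142.00 = $291.41
Workforce Levy: 8% × $17142.00 = $1371.36
Medical Insurance Levy: 4.59% × $17142.00 = $786.82
Total: $4647.85 + $291.41 + $1371.36 + $786.82 = $7097.44

$7097.44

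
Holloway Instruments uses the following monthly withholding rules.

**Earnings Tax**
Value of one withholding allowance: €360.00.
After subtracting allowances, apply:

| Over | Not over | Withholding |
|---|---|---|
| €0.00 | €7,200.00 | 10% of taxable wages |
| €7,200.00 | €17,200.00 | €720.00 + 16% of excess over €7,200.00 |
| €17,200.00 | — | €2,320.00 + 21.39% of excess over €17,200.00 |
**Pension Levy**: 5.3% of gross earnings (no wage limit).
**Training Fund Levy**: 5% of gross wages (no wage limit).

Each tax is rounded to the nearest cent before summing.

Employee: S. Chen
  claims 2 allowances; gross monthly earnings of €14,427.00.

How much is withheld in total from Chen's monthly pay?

€3,247.10

Earnings Tax: taxable = €14,427.00 − 2×€360.00 = €13,707.00
  €720.00 + 16% × (€13,707.00 − €7,200.00) = €720.00 + 16% × €6,507.00 = €1,761.12
Pension Levy: 5.3% × €14,427.00 = €764.63
Training Fund Levy: 5% × €14,427.00 = €721.35
Total: €1,761.12 + €764.63 + €721.35 = €3,247.10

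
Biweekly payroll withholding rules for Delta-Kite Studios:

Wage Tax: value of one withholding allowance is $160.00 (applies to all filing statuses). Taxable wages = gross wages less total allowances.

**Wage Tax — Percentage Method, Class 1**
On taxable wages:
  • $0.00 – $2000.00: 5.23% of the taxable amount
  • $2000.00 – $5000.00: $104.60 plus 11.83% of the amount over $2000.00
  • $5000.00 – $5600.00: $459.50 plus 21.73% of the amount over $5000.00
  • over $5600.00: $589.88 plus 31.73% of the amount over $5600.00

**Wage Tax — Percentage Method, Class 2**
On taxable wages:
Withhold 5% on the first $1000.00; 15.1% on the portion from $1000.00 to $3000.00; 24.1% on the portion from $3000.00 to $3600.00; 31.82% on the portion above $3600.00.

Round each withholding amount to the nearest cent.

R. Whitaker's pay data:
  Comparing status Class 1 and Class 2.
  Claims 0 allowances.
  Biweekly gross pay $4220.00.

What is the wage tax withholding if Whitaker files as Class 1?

Wage Tax (Class 1): taxable = $4220.00
  $104.60 + 11.83% × ($4220.00 − $2000.00) = $104.60 + 11.83% × $2220.00 = $367.23

$367.23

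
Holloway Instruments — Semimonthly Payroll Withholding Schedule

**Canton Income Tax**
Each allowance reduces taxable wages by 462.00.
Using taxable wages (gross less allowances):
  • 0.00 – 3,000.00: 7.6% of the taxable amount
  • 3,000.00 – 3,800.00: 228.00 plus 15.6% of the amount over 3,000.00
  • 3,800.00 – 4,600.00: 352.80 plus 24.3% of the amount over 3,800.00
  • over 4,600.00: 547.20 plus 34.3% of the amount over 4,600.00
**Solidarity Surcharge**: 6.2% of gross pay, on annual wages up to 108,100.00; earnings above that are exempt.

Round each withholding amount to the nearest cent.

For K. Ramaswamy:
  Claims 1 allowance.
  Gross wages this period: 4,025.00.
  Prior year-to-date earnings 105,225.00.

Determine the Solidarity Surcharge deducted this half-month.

178.25

Solidarity Surcharge: cap 108,100.00 − YTD 105,225.00 = 2,875.00 subject; 6.2% × 2,875.00 = 178.25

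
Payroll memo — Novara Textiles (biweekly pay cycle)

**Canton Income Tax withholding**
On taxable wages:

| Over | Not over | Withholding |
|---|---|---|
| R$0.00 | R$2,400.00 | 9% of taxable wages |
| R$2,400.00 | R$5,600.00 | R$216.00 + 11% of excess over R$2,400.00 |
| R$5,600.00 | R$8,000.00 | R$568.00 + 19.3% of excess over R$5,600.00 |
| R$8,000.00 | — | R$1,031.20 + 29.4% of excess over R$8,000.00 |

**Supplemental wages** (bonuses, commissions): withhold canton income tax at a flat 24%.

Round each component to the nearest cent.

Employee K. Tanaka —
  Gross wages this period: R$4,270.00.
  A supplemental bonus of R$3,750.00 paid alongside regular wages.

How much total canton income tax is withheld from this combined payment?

Canton Income Tax: taxable = R$4,270.00
  R$216.00 + 11% × (R$4,270.00 − R$2,400.00) = R$216.00 + 11% × R$1,870.00 = R$421.70
Supplemental (24% flat on bonus): 24% × R$3,750.00 = R$900.00
Total canton income tax: R$421.70 + R$900.00 = R$1,321.70

R$1,321.70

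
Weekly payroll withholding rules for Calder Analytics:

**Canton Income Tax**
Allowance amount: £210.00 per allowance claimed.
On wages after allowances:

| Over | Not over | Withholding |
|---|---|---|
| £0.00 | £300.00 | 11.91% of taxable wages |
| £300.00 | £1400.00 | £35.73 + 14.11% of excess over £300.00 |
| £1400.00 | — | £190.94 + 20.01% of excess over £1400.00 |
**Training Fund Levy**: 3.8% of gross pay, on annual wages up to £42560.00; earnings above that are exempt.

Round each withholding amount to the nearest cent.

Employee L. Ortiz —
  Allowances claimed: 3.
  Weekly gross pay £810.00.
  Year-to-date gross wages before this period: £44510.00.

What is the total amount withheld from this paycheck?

Canton Income Tax: taxable = £810.00 − 3×£210.00 = £180.00
  11.91% × £180.00 = £21.44
Training Fund Levy: YTD £44510.00 ≥ cap £42560.00 → £0.00
Total: £21.44 + £0.00 = £21.44

£21.44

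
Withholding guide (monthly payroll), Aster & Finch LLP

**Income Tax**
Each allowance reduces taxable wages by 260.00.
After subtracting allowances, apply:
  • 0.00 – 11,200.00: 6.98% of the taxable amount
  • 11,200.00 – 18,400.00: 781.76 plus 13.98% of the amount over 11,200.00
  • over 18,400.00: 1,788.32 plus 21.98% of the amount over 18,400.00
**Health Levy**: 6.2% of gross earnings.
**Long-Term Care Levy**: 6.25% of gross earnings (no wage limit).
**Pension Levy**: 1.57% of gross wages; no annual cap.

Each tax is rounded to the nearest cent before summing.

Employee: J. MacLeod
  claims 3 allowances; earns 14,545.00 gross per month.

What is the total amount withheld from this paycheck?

3,179.56

Income Tax: taxable = 14,545.00 − 3×260.00 = 13,765.00
  781.76 + 13.98% × (13,765.00 − 11,200.00) = 781.76 + 13.98% × 2,565.00 = 1,140.35
Health Levy: 6.2% × 14,545.00 = 901.79
Long-Term Care Levy: 6.25% × 14,545.00 = 909.06
Pension Levy: 1.57% × 14,545.00 = 228.36
Total: 1,140.35 + 901.79 + 909.06 + 228.36 = 3,179.56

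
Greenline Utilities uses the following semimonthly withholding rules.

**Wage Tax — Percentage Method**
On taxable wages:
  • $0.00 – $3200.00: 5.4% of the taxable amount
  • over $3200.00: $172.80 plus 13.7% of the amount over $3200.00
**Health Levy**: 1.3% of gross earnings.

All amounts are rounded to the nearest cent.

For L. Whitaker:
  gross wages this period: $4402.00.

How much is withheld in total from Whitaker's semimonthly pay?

Wage Tax: taxable = $4402.00
  $172.80 + 13.7% × ($4402.00 − $3200.00) = $172.80 + 13.7% × $1202.00 = $337.47
Health Levy: 1.3% × $4402.00 = $57.23
Total: $337.47 + $57.23 = $394.70

$394.70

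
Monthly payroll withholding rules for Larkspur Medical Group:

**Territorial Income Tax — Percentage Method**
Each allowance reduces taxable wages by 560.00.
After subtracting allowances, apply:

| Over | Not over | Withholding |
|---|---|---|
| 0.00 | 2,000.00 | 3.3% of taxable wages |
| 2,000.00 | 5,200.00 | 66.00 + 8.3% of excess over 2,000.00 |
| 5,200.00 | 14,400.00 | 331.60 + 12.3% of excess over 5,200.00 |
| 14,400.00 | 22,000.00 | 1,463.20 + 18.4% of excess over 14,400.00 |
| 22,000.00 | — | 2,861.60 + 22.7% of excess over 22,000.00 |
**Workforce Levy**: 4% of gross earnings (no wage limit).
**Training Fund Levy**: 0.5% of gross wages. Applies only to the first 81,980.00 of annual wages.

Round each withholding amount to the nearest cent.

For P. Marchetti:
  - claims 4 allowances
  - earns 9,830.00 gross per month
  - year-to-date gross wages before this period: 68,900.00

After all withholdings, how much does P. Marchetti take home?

8,762.08

Territorial Income Tax: taxable = 9,830.00 − 4×560.00 = 7,590.00
  331.60 + 12.3% × (7,590.00 − 5,200.00) = 331.60 + 12.3% × 2,390.00 = 625.57
Workforce Levy: 4% × 9,830.00 = 393.20
Training Fund Levy: 0.5% × 9,830.00 = 49.15
Total withheld: 625.57 + 393.20 + 49.15 = 1,067.92
Net pay: 9,830.00 − 1,067.92 = 8,762.08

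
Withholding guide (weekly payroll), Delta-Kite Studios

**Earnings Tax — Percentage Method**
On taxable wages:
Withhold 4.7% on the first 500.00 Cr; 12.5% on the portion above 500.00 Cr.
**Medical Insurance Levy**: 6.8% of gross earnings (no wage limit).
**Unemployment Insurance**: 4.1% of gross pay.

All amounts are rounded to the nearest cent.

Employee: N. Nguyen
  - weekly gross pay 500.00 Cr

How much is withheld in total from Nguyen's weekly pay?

Earnings Tax: taxable = 500.00 Cr
  4.7% × 500.00 Cr = 23.50 Cr
Medical Insurance Levy: 6.8% × 500.00 Cr = 34.00 Cr
Unemployment Insurance: 4.1% × 500.00 Cr = 20.50 Cr
Total: 23.50 Cr + 34.00 Cr + 20.50 Cr = 78.00 Cr

78.00 Cr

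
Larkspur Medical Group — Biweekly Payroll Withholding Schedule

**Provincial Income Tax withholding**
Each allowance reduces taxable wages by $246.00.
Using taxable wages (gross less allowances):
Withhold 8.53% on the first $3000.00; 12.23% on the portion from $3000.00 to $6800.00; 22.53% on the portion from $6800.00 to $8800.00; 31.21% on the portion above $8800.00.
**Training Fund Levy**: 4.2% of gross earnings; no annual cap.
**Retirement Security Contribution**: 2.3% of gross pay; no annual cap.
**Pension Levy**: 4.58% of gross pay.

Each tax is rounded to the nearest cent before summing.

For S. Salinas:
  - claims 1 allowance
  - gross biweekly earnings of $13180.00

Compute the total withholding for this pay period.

Provincial Income Tax: taxable = $13180.00 − 1×$246.00 = $12934.00
  $1171.24 + 31.21% × ($12934.00 − $8800.00) = $1171.24 + 31.21% × $4134.00 = $2461.46
Training Fund Levy: 4.2% × $13180.00 = $553.56
Retirement Security Contribution: 2.3% × $13180.00 = $303.14
Pension Levy: 4.58% × $13180.00 = $603.64
Total: $2461.46 + $553.56 + $303.14 + $603.64 = $3921.80

$3921.80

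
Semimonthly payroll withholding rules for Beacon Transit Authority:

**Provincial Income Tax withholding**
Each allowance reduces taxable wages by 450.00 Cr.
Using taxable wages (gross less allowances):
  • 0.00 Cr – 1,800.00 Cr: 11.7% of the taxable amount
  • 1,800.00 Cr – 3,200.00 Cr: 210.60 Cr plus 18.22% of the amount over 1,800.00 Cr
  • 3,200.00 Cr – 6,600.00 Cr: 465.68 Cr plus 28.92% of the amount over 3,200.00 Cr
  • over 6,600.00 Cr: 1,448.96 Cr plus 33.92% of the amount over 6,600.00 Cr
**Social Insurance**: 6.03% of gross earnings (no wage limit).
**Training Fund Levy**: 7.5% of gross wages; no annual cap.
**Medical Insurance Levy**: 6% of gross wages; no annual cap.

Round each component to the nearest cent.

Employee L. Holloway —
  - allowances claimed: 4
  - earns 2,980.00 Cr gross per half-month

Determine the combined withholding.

Provincial Income Tax: taxable = 2,980.00 Cr − 4×450.00 Cr = 1,180.00 Cr
  11.7% × 1,180.00 Cr = 138.06 Cr
Social Insurance: 6.03% × 2,980.00 Cr = 179.69 Cr
Training Fund Levy: 7.5% × 2,980.00 Cr = 223.50 Cr
Medical Insurance Levy: 6% × 2,980.00 Cr = 178.80 Cr
Total: 138.06 Cr + 179.69 Cr + 223.50 Cr + 178.80 Cr = 720.05 Cr

720.05 Cr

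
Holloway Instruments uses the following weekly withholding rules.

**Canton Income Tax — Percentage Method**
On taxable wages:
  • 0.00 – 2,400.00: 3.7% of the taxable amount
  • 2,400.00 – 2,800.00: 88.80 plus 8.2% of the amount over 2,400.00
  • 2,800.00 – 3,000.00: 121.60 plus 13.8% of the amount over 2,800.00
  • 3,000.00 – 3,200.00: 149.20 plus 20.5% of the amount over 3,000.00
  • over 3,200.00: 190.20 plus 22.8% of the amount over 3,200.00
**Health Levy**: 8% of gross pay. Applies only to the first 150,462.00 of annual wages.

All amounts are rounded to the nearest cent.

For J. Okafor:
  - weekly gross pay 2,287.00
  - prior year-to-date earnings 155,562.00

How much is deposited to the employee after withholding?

2,202.38

Canton Income Tax: taxable = 2,287.00
  3.7% × 2,287.00 = 84.62
Health Levy: YTD 155,562.00 ≥ cap 150,462.00 → 0.00
Total withheld: 84.62 + 0.00 = 84.62
Net pay: 2,287.00 − 84.62 = 2,202.38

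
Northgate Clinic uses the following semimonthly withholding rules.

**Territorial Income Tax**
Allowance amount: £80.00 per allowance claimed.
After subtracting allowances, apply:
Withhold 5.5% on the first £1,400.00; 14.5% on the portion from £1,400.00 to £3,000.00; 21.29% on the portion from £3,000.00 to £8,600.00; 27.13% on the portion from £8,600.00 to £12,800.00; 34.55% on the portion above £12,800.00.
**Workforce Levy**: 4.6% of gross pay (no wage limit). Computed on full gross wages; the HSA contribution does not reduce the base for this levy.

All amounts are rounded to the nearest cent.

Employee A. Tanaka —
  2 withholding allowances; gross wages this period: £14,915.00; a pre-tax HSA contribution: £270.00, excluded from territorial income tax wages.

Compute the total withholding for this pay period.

Territorial Income Tax: taxable = £14,915.00 − £270.00 − 2×£80.00 = £14,485.00
  £2,640.70 + 34.55% × (£14,485.00 − £12,800.00) = £2,640.70 + 34.55% × £1,685.00 = £3,222.87
Workforce Levy: 4.6% × £14,915.00 = £686.09
Total: £3,222.87 + £686.09 = £3,908.96

£3,908.96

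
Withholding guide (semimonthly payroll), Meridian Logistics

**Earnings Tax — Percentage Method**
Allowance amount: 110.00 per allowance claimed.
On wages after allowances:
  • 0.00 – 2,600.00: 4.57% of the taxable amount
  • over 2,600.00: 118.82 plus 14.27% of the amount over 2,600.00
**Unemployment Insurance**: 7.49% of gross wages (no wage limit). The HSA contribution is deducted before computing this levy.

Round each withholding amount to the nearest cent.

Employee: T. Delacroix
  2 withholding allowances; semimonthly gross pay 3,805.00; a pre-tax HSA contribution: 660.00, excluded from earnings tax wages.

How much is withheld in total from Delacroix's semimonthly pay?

Earnings Tax: taxable = 3,805.00 − 660.00 − 2×110.00 = 2,925.00
  118.82 + 14.27% × (2,925.00 − 2,600.00) = 118.82 + 14.27% × 325.00 = 165.20
Unemployment Insurance: 7.49% × 3,145.00 = 235.56
Total: 165.20 + 235.56 = 400.76

400.76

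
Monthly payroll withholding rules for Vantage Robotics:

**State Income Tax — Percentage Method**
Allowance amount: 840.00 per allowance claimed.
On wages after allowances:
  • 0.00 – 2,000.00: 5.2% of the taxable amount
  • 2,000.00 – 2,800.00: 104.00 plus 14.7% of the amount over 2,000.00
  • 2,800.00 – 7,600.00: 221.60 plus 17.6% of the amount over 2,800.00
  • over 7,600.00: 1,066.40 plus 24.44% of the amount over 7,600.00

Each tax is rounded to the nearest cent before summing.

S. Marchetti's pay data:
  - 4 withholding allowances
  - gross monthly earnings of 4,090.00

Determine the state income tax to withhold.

State Income Tax: taxable = 4,090.00 − 4×840.00 = 730.00
  5.2% × 730.00 = 37.96

37.96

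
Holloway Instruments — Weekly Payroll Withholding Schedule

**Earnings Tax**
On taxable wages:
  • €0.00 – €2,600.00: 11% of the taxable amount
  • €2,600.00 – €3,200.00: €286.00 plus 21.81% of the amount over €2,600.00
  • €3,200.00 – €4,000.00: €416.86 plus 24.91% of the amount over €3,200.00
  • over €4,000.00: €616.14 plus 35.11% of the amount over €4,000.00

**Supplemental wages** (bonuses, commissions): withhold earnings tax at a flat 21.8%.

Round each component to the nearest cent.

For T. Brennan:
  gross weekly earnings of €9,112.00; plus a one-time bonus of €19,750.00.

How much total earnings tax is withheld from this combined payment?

Earnings Tax: taxable = €9,112.00
  €616.14 + 35.11% × (€9,112.00 − €4,000.00) = €616.14 + 35.11% × €5,112.00 = €2,410.96
Supplemental (21.8% flat on bonus): 21.8% × €19,750.00 = €4,305.50
Total earnings tax: €2,410.96 + €4,305.50 = €6,716.46

€6,716.46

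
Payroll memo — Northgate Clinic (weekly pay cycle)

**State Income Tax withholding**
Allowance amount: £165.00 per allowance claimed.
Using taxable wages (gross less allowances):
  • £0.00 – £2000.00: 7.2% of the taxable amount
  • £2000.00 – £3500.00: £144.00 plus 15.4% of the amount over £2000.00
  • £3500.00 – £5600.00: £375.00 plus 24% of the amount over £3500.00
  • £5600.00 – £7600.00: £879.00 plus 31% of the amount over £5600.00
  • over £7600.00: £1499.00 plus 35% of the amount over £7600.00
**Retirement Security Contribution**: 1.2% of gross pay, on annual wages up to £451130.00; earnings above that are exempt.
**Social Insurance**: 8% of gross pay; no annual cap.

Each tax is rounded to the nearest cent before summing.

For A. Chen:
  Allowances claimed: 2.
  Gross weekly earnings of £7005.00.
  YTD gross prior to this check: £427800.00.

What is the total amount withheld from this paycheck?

£1856.71

State Income Tax: taxable = £7005.00 − 2×£165.00 = £6675.00
  £879.00 + 31% × (£6675.00 − £5600.00) = £879.00 + 31% × £1075.00 = £1212.25
Retirement Security Contribution: 1.2% × £7005.00 = £84.06
Social Insurance: 8% × £7005.00 = £560.40
Total: £1212.25 + £84.06 + £560.40 = £1856.71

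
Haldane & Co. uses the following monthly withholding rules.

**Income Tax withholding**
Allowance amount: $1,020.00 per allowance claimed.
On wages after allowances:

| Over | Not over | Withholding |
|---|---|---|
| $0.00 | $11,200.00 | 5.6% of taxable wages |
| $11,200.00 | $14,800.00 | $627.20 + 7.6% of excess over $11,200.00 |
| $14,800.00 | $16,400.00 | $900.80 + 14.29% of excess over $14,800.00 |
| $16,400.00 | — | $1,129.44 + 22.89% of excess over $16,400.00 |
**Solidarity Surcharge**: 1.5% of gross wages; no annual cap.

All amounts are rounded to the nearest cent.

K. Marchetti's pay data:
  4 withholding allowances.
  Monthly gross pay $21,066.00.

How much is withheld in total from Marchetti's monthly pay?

$1,579.57

Income Tax: taxable = $21,066.00 − 4×$1,020.00 = $16,986.00
  $1,129.44 + 22.89% × ($16,986.00 − $16,400.00) = $1,129.44 + 22.89% × $586.00 = $1,263.58
Solidarity Surcharge: 1.5% × $21,066.00 = $315.99
Total: $1,263.58 + $315.99 = $1,579.57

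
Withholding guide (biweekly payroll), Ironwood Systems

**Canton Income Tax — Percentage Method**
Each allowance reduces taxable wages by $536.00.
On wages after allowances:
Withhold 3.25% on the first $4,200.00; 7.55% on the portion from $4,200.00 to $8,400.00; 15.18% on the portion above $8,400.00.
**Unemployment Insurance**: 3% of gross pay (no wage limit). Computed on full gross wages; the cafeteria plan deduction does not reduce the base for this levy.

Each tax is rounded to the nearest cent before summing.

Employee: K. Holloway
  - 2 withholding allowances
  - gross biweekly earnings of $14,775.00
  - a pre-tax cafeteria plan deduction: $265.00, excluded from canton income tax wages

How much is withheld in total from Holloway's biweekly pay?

Canton Income Tax: taxable = $14,775.00 − $265.00 − 2×$536.00 = $13,438.00
  $453.60 + 15.18% × ($13,438.00 − $8,400.00) = $453.60 + 15.18% × $5,038.00 = $1,218.37
Unemployment Insurance: 3% × $14,775.00 = $443.25
Total: $1,218.37 + $443.25 = $1,661.62

$1,661.62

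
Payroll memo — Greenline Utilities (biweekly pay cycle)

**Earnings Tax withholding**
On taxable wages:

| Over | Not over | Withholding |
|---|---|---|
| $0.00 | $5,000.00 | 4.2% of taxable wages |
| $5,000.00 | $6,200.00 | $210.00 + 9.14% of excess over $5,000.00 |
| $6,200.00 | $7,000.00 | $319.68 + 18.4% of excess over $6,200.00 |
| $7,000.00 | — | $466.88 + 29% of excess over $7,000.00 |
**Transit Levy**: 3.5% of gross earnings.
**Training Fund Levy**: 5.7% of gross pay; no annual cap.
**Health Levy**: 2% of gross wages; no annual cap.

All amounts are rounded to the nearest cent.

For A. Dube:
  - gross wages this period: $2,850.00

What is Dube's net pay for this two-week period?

Earnings Tax: taxable = $2,850.00
  4.2% × $2,850.00 = $119.70
Transit Levy: 3.5% × $2,850.00 = $99.75
Training Fund Levy: 5.7% × $2,850.00 = $162.45
Health Levy: 2% × $2,850.00 = $57.00
Total withheld: $119.70 + $99.75 + $162.45 + $57.00 = $438.90
Net pay: $2,850.00 − $438.90 = $2,411.10

$2,411.10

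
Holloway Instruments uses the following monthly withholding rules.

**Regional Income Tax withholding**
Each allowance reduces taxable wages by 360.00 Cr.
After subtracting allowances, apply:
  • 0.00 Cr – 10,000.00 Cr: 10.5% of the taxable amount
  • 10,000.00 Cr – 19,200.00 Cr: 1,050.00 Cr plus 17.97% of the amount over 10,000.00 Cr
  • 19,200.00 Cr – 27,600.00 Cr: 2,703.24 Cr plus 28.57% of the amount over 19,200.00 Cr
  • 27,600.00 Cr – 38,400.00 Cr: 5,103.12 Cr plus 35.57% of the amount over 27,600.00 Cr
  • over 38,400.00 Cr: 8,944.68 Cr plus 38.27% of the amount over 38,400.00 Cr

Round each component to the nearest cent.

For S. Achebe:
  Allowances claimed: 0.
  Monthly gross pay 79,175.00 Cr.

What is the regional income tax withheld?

24,549.27 Cr

Regional Income Tax: taxable = 79,175.00 Cr
  8,944.68 Cr + 38.27% × (79,175.00 Cr − 38,400.00 Cr) = 8,944.68 Cr + 38.27% × 40,775.00 Cr = 24,549.27 Cr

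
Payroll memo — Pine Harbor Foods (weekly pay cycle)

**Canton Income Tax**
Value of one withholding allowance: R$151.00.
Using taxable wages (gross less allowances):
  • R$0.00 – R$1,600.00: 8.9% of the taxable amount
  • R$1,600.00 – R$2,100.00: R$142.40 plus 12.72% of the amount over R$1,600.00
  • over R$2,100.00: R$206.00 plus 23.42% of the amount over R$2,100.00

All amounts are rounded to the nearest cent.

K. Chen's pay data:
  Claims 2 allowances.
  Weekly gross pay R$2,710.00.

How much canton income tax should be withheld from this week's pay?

R$278.13

Canton Income Tax: taxable = R$2,710.00 − 2×R$151.00 = R$2,408.00
  R$206.00 + 23.42% × (R$2,408.00 − R$2,100.00) = R$206.00 + 23.42% × R$308.00 = R$278.13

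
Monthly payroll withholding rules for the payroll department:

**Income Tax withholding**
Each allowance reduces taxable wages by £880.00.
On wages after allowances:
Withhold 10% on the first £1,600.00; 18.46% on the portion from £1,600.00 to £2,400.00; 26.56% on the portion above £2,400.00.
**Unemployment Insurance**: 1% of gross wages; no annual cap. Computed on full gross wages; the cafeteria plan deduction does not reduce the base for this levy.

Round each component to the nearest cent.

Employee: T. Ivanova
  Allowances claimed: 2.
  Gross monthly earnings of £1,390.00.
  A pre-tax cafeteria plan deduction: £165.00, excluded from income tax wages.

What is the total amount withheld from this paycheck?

£13.90

Income Tax: taxable = £1,390.00 − £165.00 − 2×£880.00 = £-535.00
  Taxable ≤ 0 → £0.00
Unemployment Insurance: 1% × £1,390.00 = £13.90
Total: £0.00 + £13.90 = £13.90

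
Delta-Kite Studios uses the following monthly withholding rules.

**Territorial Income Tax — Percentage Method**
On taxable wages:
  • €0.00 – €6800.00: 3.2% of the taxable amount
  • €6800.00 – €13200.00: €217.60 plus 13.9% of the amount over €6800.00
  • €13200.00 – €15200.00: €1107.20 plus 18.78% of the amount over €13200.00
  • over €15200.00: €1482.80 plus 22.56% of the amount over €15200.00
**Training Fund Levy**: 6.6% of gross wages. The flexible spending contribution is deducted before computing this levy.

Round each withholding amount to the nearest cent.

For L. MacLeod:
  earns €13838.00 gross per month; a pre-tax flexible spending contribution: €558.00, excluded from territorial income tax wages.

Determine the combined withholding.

Territorial Income Tax: taxable = €13838.00 − €558.00 = €13280.00
  €1107.20 + 18.78% × (€13280.00 − €13200.00) = €1107.20 + 18.78% × €80.00 = €1122.22
Training Fund Levy: 6.6% × €13280.00 = €876.48
Total: €1122.22 + €876.48 = €1998.70

€1998.70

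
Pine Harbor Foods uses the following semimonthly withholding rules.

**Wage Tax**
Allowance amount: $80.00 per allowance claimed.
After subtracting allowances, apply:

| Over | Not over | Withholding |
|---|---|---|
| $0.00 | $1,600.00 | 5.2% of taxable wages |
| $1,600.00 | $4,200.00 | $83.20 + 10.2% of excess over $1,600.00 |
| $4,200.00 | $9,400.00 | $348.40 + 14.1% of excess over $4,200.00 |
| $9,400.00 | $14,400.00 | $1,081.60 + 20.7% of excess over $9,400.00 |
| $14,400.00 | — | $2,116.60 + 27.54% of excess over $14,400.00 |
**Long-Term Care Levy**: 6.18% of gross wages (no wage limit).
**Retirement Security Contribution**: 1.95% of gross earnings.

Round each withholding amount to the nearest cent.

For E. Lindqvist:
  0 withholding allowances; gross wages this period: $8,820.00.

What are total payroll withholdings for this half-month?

$1,716.89

Wage Tax: taxable = $8,820.00
  $348.40 + 14.1% × ($8,820.00 − $4,200.00) = $348.40 + 14.1% × $4,620.00 = $999.82
Long-Term Care Levy: 6.18% × $8,820.00 = $545.08
Retirement Security Contribution: 1.95% × $8,820.00 = $171.99
Total: $999.82 + $545.08 + $171.99 = $1,716.89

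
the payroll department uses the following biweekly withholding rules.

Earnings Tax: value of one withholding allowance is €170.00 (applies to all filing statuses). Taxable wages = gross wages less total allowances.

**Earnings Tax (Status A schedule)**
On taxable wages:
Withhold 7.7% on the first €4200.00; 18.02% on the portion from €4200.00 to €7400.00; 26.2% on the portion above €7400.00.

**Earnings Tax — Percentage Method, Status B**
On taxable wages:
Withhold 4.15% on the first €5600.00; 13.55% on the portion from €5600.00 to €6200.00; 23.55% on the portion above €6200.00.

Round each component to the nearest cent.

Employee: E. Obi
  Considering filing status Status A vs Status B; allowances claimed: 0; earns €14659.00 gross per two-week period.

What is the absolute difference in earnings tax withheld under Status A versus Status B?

Earnings Tax (Status A): taxable = €14659.00
  €900.04 + 26.2% × (€14659.00 − €7400.00) = €900.04 + 26.2% × €7259.00 = €2801.90
Earnings Tax (Status B): taxable = €14659.00
  €313.70 + 23.55% × (€14659.00 − €6200.00) = €313.70 + 23.55% × €8459.00 = €2305.79
Difference: |€2801.90 − €2305.79| = €496.11 (higher under Status A)

€496.11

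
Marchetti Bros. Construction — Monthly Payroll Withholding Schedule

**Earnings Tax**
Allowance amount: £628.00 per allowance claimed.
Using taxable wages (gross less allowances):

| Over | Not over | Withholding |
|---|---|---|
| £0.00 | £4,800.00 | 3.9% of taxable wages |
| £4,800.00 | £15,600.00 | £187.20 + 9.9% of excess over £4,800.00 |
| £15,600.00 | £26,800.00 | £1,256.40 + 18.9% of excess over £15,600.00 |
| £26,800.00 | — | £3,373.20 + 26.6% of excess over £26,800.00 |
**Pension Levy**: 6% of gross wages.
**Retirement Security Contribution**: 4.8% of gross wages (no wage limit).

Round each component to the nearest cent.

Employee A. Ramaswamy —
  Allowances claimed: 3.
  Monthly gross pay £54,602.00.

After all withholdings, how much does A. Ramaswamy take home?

£38,437.59

Earnings Tax: taxable = £54,602.00 − 3×£628.00 = £52,718.00
  £3,373.20 + 26.6% × (£52,718.00 − £26,800.00) = £3,373.20 + 26.6% × £25,918.00 = £10,267.39
Pension Levy: 6% × £54,602.00 = £3,276.12
Retirement Security Contribution: 4.8% × £54,602.00 = £2,620.90
Total withheld: £10,267.39 + £3,276.12 + £2,620.90 = £16,164.41
Net pay: £54,602.00 − £16,164.41 = £38,437.59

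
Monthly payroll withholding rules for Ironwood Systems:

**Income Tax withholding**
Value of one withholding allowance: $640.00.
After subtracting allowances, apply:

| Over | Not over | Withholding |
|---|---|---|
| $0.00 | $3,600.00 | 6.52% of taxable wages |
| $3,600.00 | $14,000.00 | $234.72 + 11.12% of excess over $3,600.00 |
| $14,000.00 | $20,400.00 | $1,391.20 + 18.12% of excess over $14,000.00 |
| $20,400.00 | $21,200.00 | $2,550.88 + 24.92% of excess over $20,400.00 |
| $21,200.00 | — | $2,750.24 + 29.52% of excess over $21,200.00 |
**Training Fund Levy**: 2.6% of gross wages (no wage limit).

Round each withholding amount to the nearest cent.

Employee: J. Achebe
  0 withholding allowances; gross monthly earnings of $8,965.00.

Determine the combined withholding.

Income Tax: taxable = $8,965.00
  $234.72 + 11.12% × ($8,965.00 − $3,600.00) = $234.72 + 11.12% × $5,365.00 = $831.31
Training Fund Levy: 2.6% × $8,965.00 = $233.09
Total: $831.31 + $233.09 = $1,064.40

$1,064.40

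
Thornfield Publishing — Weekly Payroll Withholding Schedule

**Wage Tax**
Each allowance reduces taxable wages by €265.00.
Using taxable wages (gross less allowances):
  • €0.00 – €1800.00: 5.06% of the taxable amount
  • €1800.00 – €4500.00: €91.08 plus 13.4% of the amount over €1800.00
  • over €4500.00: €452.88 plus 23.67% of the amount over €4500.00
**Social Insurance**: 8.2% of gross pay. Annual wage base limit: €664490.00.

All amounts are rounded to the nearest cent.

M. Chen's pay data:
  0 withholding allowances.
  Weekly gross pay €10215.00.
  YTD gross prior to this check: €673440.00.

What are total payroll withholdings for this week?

Wage Tax: taxable = €10215.00
  €452.88 + 23.67% × (€10215.00 − €4500.00) = €452.88 + 23.67% × €5715.00 = €1805.62
Social Insurance: YTD €673440.00 ≥ cap €664490.00 → €0.00
Total: €1805.62 + €0.00 = €1805.62

€1805.62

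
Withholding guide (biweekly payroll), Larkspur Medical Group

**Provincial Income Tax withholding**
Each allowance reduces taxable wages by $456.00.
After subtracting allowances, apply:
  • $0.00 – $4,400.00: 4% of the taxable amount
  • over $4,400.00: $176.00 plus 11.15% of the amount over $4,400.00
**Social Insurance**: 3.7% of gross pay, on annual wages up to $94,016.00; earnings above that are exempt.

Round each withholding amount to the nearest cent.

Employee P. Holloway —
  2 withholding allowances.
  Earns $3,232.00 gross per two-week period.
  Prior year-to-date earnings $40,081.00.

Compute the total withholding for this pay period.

$212.38

Provincial Income Tax: taxable = $3,232.00 − 2×$456.00 = $2,320.00
  4% × $2,320.00 = $92.80
Social Insurance: 3.7% × $3,232.00 = $119.58
Total: $92.80 + $119.58 = $212.38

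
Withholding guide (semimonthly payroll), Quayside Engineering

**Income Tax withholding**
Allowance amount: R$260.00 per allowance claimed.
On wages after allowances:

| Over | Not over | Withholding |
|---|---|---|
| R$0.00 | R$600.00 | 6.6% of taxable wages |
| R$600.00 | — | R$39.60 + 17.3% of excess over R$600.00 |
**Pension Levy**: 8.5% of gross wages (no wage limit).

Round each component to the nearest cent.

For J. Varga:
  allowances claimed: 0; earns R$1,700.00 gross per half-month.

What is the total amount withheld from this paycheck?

Income Tax: taxable = R$1,700.00
  R$39.60 + 17.3% × (R$1,700.00 − R$600.00) = R$39.60 + 17.3% × R$1,100.00 = R$229.90
Pension Levy: 8.5% × R$1,700.00 = R$144.50
Total: R$229.90 + R$144.50 = R$374.40

R$374.40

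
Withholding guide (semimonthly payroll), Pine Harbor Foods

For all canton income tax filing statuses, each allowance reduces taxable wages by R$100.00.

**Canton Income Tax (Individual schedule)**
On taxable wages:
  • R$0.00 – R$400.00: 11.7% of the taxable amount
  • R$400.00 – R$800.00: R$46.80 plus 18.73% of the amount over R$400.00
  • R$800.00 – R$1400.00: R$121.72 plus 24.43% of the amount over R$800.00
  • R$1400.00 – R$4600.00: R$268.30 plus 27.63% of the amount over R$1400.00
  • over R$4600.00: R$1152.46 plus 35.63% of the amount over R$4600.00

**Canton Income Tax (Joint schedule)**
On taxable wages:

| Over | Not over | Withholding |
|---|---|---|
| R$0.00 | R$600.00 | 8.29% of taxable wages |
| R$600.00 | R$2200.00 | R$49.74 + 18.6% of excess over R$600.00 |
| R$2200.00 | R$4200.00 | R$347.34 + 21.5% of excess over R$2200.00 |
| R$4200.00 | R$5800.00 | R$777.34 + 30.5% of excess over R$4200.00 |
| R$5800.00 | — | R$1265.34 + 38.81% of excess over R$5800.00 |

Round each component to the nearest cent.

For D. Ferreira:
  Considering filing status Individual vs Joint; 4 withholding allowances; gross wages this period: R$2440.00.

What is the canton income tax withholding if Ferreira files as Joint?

R$317.58

Canton Income Tax (Joint): taxable = R$2440.00 − 4×R$100.00 = R$2040.00
  R$49.74 + 18.6% × (R$2040.00 − R$600.00) = R$49.74 + 18.6% × R$1440.00 = R$317.58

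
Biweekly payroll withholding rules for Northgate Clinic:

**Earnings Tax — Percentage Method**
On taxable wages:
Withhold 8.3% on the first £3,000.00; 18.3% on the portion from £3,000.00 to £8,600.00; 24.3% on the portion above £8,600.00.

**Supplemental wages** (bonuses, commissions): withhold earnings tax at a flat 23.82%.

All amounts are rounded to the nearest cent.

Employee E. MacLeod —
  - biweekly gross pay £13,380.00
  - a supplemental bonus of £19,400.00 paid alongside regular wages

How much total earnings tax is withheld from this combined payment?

£7,056.42

Earnings Tax: taxable = £13,380.00
  £1,273.80 + 24.3% × (£13,380.00 − £8,600.00) = £1,273.80 + 24.3% × £4,780.00 = £2,435.34
Supplemental (23.82% flat on bonus): 23.82% × £19,400.00 = £4,621.08
Total earnings tax: £2,435.34 + £4,621.08 = £7,056.42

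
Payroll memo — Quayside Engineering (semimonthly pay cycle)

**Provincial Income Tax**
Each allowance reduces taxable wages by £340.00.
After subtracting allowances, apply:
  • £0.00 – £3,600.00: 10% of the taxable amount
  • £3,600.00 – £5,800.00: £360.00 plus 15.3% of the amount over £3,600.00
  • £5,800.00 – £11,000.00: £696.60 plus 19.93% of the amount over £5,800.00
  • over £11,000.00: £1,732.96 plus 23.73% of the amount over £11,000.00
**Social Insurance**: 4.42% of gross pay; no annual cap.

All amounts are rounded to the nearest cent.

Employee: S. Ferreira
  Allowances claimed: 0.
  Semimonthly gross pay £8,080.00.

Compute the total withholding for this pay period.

£1,508.14

Provincial Income Tax: taxable = £8,080.00
  £696.60 + 19.93% × (£8,080.00 − £5,800.00) = £696.60 + 19.93% × £2,280.00 = £1,151.00
Social Insurance: 4.42% × £8,080.00 = £357.14
Total: £1,151.00 + £357.14 = £1,508.14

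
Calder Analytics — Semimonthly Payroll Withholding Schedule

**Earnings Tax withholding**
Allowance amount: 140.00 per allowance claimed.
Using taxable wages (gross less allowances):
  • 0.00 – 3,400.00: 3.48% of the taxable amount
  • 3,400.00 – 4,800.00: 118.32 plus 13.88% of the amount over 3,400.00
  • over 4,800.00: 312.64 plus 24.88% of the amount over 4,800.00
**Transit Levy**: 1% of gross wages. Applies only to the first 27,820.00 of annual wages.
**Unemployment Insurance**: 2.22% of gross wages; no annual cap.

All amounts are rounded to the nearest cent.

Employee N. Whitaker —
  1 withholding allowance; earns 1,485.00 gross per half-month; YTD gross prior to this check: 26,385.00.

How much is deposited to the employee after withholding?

Earnings Tax: taxable = 1,485.00 − 1×140.00 = 1,345.00
  3.48% × 1,345.00 = 46.81
Transit Levy: cap 27,820.00 − YTD 26,385.00 = 1,435.00 subject; 1% × 1,435.00 = 14.35
Unemployment Insurance: 2.22% × 1,485.00 = 32.97
Total withheld: 46.81 + 14.35 + 32.97 = 94.13
Net pay: 1,485.00 − 94.13 = 1,390.87

1,390.87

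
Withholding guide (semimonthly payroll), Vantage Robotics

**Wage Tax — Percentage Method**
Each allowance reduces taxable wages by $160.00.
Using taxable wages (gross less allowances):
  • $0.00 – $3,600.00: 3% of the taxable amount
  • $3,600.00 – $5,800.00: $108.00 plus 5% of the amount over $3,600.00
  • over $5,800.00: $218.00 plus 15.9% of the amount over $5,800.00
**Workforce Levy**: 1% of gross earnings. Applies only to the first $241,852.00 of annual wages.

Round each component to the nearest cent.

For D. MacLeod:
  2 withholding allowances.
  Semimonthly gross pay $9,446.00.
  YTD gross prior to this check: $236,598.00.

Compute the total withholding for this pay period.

$799.37

Wage Tax: taxable = $9,446.00 − 2×$160.00 = $9,126.00
  $218.00 + 15.9% × ($9,126.00 − $5,800.00) = $218.00 + 15.9% × $3,326.00 = $746.83
Workforce Levy: cap $241,852.00 − YTD $236,598.00 = $5,254.00 subject; 1% × $5,254.00 = $52.54
Total: $746.83 + $52.54 = $799.37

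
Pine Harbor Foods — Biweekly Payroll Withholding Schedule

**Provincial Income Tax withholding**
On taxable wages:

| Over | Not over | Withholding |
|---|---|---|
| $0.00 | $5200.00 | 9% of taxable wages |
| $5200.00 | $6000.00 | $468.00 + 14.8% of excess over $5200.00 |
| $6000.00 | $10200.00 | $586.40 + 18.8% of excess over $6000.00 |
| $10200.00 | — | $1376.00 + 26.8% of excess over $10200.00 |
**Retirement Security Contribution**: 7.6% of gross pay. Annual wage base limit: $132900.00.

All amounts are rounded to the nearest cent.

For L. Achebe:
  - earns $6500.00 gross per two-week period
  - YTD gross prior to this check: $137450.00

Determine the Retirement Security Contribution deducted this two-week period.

$0.00

Retirement Security Contribution: YTD $137450.00 ≥ cap $132900.00 → $0.00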